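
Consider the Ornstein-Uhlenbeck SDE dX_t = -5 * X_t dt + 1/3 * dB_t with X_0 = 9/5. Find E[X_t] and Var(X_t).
E[X_t] = 9*exp(-5*t)/5; Var(X_t) = 1/90 - exp(-10*t)/90

The OU SDE dX = -theta X dt + sigma dB admits the integrating factor exp(theta t): d(exp(theta t) X_t) = sigma exp(theta t) dB_t. Integrating from 0 to t:
  X_t = x_0 * exp(-theta t) + sigma * int_0^t exp(-theta (t-s)) dB_s.
The Itô integral has mean 0 and (by the Itô isometry) variance sigma^2 * int_0^t exp(-2 theta (t - s)) ds = sigma^2 * (1 - exp(-2 theta t)) / (2 theta).
With theta = 5, sigma = 1/3, x_0 = 9/5:
  E[X_t] = 9/5 * exp(-5 t) = 9*exp(-5*t)/5
  Var(X_t) = (1/3)^2 * (1 - exp(-2*5 t)) / (2 * 5) = 1/90 - exp(-10*t)/90.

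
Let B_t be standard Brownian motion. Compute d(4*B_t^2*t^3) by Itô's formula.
d(4*B_t^2*t^3) = (4*t^2*(3*B_t^2 + t)) dt + (8*B_t*t^3) dB_t

Itô's formula for f(t, x): d f(t, B_t) = (f_t + (1/2) f_xx) dt + f_x dB_t. Compute partials of f(t, x) = 4*t^3*x^2:
  f_t(t,x)  = 12*t^2*x^2
  f_x(t,x)  = 8*t^3*x
  f_xx(t,x) = 8*t^3
Assemble drift = f_t + (1/2) f_xx = 4*t^2*(t + 3*x^2) and diffusion = f_x = 8*t^3*x. Substituting x = B_t:
  d(4*B_t^2*t^3) = (4*t^2*(3*B_t^2 + t)) dt + (8*B_t*t^3) dB_t.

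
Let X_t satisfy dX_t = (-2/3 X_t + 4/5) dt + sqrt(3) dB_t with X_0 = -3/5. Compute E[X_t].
E[X_t] = 6/5 - 9*exp(-2*t/3)/5

Taking expectations and using E[dB_t] = 0, the mean m(t) = E[X_t] satisfies the ODE m'(t) = a m(t) + b with m(0) = x_0. With a = -2/3, b = 4/5, x_0 = -3/5, the solution is
  m(t) = x_0 * exp(a t) + (b/a) * (exp(a t) - 1)
       = (-3/5) * exp((-2/3) t) + ((4/5)/(-2/3)) * (exp((-2/3) t) - 1)
       = 6/5 - 9*exp(-2*t/3)/5.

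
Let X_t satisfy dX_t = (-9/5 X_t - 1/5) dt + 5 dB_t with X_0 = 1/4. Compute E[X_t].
E[X_t] = -1/9 + 13*exp(-9*t/5)/36

Taking expectations and using E[dB_t] = 0, the mean m(t) = E[X_t] satisfies the ODE m'(t) = a m(t) + b with m(0) = x_0. With a = -9/5, b = -1/5, x_0 = 1/4, the solution is
  m(t) = x_0 * exp(a t) + (b/a) * (exp(a t) - 1)
       = (1/4) * exp((-9/5) t) + ((-1/5)/(-9/5)) * (exp((-9/5) t) - 1)
       = -1/9 + 13*exp(-9*t/5)/36.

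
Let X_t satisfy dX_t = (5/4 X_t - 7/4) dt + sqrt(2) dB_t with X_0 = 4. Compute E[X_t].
E[X_t] = 13*exp(5*t/4)/5 + 7/5

Taking expectations and using E[dB_t] = 0, the mean m(t) = E[X_t] satisfies the ODE m'(t) = a m(t) + b with m(0) = x_0. With a = 5/4, b = -7/4, x_0 = 4, the solution is
  m(t) = x_0 * exp(a t) + (b/a) * (exp(a t) - 1)
       = 4 * exp((5/4) t) + ((-7/4)/(5/4)) * (exp((5/4) t) - 1)
       = 13*exp(5*t/4)/5 + 7/5.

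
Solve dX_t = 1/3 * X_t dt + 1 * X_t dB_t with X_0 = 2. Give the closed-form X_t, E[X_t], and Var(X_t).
X_t = 2 * exp((-1/6) t + (1) B_t); E[X_t] = 2*exp(t/3); Var(X_t) = 4*(exp(t) - 1)*exp(2*t/3)

For GBM dX = mu X dt + sigma X dB with X_0 = x_0, apply Itô to Y = log X: dY = (mu - sigma^2/2) dt + sigma dB, so Y_t = log(x_0) + (mu - sigma^2/2) t + sigma B_t and hence X_t = x_0 * exp((mu - sigma^2/2) t + sigma B_t).
With mu = 1/3, sigma = 1, x_0 = 2, this gives:
  X_t = 2 * exp((-1/6) * t + (1) * B_t).
Since sigma*B_t ~ Normal(0, sigma^2 t), E[exp(sigma*B_t)] = exp(sigma^2 t / 2); so E[X_t] = x_0 * exp((mu - sigma^2/2) t) * exp(sigma^2 t / 2) = x_0 * exp(mu t) = 2*exp(t/3).
Var(X_t) = E[X_t^2] - (E[X_t])^2 = x_0^2 * exp(2 mu t) * (exp(sigma^2 t) - 1) = 4*(exp(t) - 1)*exp(2*t/3).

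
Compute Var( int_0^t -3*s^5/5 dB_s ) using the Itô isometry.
Var = 9*t^11/275

The Itô integral of a deterministic integrand f(s) has mean 0 because each increment f(s) * (B_{s+ds} - B_s) has mean 0. By the Itô isometry:
  Var( int_0^t f(s) dB_s ) = E[ (int_0^t f(s) dB_s)^2 ] = int_0^t f(s)^2 ds.
Here f(s) = -3*s^5/5, so f(s)^2 = 9*s^10/25. Integrate:
  int_0^t (9*s^10/25) ds = 9*t^11/275.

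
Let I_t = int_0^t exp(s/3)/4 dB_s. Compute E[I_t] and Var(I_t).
E[I_t] = 0; Var(I_t) = 3*exp(2*t/3)/32 - 3/32

The Itô integral of a deterministic integrand f(s) has mean 0 because each increment f(s) * (B_{s+ds} - B_s) has mean 0. By the Itô isometry:
  Var( int_0^t f(s) dB_s ) = E[ (int_0^t f(s) dB_s)^2 ] = int_0^t f(s)^2 ds.
Here f(s) = exp(s/3)/4, so f(s)^2 = exp(2*s/3)/16. Integrate:
  int_0^t (exp(2*s/3)/16) ds = 3*exp(2*t/3)/32 - 3/32.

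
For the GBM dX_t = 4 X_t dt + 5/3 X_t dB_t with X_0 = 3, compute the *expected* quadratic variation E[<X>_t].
E[<X>_t] = 225*exp(97*t/9)/97 - 225/97

<X>_t = int_0^t ((5/3) * X_s)^2 ds. Taking expectation inside the integral: E[<X>_t] = (5/3)^2 * int_0^t E[X_s^2] ds. For GBM, E[X_s^2] = x_0^2 * exp((2 mu + sigma^2) s). Integrating:
  E[<X>_t] = (5/3)^2 * 3^2 * (exp((2*4 + (5/3)^2) t) - 1) / (2*4 + (5/3)^2)
           = (5/3)^2 * 3^2 * (exp((97/9) t) - 1) / (97/9) = 225*exp(97*t/9)/97 - 225/97.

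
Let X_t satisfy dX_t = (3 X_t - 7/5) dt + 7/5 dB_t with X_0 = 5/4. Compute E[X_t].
E[X_t] = 47*exp(3*t)/60 + 7/15

Taking expectations and using E[dB_t] = 0, the mean m(t) = E[X_t] satisfies the ODE m'(t) = a m(t) + b with m(0) = x_0. With a = 3, b = -7/5, x_0 = 5/4, the solution is
  m(t) = x_0 * exp(a t) + (b/a) * (exp(a t) - 1)
       = (5/4) * exp(3 t) + ((-7/5)/3) * (exp(3 t) - 1)
       = 47*exp(3*t)/60 + 7/15.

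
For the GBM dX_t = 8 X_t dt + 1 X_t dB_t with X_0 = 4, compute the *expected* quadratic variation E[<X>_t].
E[<X>_t] = 16*exp(17*t)/17 - 16/17

<X>_t = int_0^t (1 * X_s)^2 ds. Taking expectation inside the integral: E[<X>_t] = 1^2 * int_0^t E[X_s^2] ds. For GBM, E[X_s^2] = x_0^2 * exp((2 mu + sigma^2) s). Integrating:
  E[<X>_t] = 1^2 * 4^2 * (exp((2*8 + 1^2) t) - 1) / (2*8 + 1^2)
           = 1^2 * 4^2 * (exp(17 t) - 1) / 17 = 16*exp(17*t)/17 - 16/17.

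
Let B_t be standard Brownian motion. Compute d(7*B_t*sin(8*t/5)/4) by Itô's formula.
d(7*B_t*sin(8*t/5)/4) = (14*B_t*cos(8*t/5)/5) dt + (7*sin(8*t/5)/4) dB_t

Itô's formula for f(t, x): d f(t, B_t) = (f_t + (1/2) f_xx) dt + f_x dB_t. Compute partials of f(t, x) = 7*x*sin(8*t/5)/4:
  f_t(t,x)  = 14*x*cos(8*t/5)/5
  f_x(t,x)  = 7*sin(8*t/5)/4
  f_xx(t,x) = 0
Assemble drift = f_t + (1/2) f_xx = 14*x*cos(8*t/5)/5 and diffusion = f_x = 7*sin(8*t/5)/4. Substituting x = B_t:
  d(7*B_t*sin(8*t/5)/4) = (14*B_t*cos(8*t/5)/5) dt + (7*sin(8*t/5)/4) dB_t.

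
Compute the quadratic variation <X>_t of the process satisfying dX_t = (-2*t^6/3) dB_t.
<X>_t = 4*t^13/117

For an Itô process dX_t = a(t) dt + b(t) dB_t, the quadratic variation is <X>_t = int_0^t b(s)^2 ds (the drift term does not contribute). Here b(s) = -2*s^6/3, so
  b(s)^2 = 4*s^12/9.
Integrating from 0 to t:
  <X>_t = int_0^t (4*s^12/9) ds = 4*t^13/117.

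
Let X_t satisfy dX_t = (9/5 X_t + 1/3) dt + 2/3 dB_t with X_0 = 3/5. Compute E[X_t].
E[X_t] = 106*exp(9*t/5)/135 - 5/27

Taking expectations and using E[dB_t] = 0, the mean m(t) = E[X_t] satisfies the ODE m'(t) = a m(t) + b with m(0) = x_0. With a = 9/5, b = 1/3, x_0 = 3/5, the solution is
  m(t) = x_0 * exp(a t) + (b/a) * (exp(a t) - 1)
       = (3/5) * exp((9/5) t) + ((1/3)/(9/5)) * (exp((9/5) t) - 1)
       = 106*exp(9*t/5)/135 - 5/27.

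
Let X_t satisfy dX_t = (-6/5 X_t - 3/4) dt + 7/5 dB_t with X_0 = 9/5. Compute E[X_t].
E[X_t] = -5/8 + 97*exp(-6*t/5)/40

Taking expectations and using E[dB_t] = 0, the mean m(t) = E[X_t] satisfies the ODE m'(t) = a m(t) + b with m(0) = x_0. With a = -6/5, b = -3/4, x_0 = 9/5, the solution is
  m(t) = x_0 * exp(a t) + (b/a) * (exp(a t) - 1)
       = (9/5) * exp((-6/5) t) + ((-3/4)/(-6/5)) * (exp((-6/5) t) - 1)
       = -5/8 + 97*exp(-6*t/5)/40.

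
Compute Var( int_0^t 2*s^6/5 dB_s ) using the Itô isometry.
Var = 4*t^13/325

The Itô integral of a deterministic integrand f(s) has mean 0 because each increment f(s) * (B_{s+ds} - B_s) has mean 0. By the Itô isometry:
  Var( int_0^t f(s) dB_s ) = E[ (int_0^t f(s) dB_s)^2 ] = int_0^t f(s)^2 ds.
Here f(s) = 2*s^6/5, so f(s)^2 = 4*s^12/25. Integrate:
  int_0^t (4*s^12/25) ds = 4*t^13/325.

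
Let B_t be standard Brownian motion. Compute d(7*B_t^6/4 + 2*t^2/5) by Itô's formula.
d(7*B_t^6/4 + 2*t^2/5) = (105*B_t^4/4 + 4*t/5) dt + (21*B_t^5/2) dB_t

Itô's formula for f(t, x): d f(t, B_t) = (f_t + (1/2) f_xx) dt + f_x dB_t. Compute partials of f(t, x) = 2*t^2/5 + 7*x^6/4:
  f_t(t,x)  = 4*t/5
  f_x(t,x)  = 21*x^5/2
  f_xx(t,x) = 105*x^4/2
Assemble drift = f_t + (1/2) f_xx = 4*t/5 + 105*x^4/4 and diffusion = f_x = 21*x^5/2. Substituting x = B_t:
  d(7*B_t^6/4 + 2*t^2/5) = (105*B_t^4/4 + 4*t/5) dt + (21*B_t^5/2) dB_t.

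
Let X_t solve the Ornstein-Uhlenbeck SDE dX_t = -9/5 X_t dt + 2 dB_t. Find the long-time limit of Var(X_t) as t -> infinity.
lim Var(X_t) = 10/9

The OU SDE dX = -theta X dt + sigma dB admits the integrating factor exp(theta t): d(exp(theta t) X_t) = sigma exp(theta t) dB_t. Integrating from 0 to t gives X_t = x_0 * exp(-theta t) + sigma * int_0^t exp(-theta (t-s)) dB_s for any initial x_0. The Itô integral has variance (by the Itô isometry) sigma^2 * int_0^t exp(-2 theta (t - s)) ds = sigma^2 * (1 - exp(-2 theta t)) / (2 theta), independent of x_0.
With theta = 9/5, sigma = 2:
  Var(X_t) = (2)^2 * (1 - exp(-2*9/5 t)) / (2 * 9/5) = 10/9 - 10*exp(-18*t/5)/9.
As t -> infinity, exp(-2*9/5 t) -> 0, so the stationary variance is sigma^2 / (2 theta) = 10/9.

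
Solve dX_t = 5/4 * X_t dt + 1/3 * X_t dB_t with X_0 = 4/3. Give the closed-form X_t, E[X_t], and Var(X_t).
X_t = 4/3 * exp((43/36) t + (1/3) B_t); E[X_t] = 4*exp(5*t/4)/3; Var(X_t) = 16*(exp(t/9) - 1)*exp(5*t/2)/9

For GBM dX = mu X dt + sigma X dB with X_0 = x_0, apply Itô to Y = log X: dY = (mu - sigma^2/2) dt + sigma dB, so Y_t = log(x_0) + (mu - sigma^2/2) t + sigma B_t and hence X_t = x_0 * exp((mu - sigma^2/2) t + sigma B_t).
With mu = 5/4, sigma = 1/3, x_0 = 4/3, this gives:
  X_t = 4/3 * exp((43/36) * t + (1/3) * B_t).
Since sigma*B_t ~ Normal(0, sigma^2 t), E[exp(sigma*B_t)] = exp(sigma^2 t / 2); so E[X_t] = x_0 * exp((mu - sigma^2/2) t) * exp(sigma^2 t / 2) = x_0 * exp(mu t) = 4*exp(5*t/4)/3.
Var(X_t) = E[X_t^2] - (E[X_t])^2 = x_0^2 * exp(2 mu t) * (exp(sigma^2 t) - 1) = 16*(exp(t/9) - 1)*exp(5*t/2)/9.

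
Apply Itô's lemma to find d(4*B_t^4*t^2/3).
d(4*B_t^4*t^2/3) = (8*B_t^2*t*(B_t^2 + 3*t)/3) dt + (16*B_t^3*t^2/3) dB_t

Itô's formula for f(t, x): d f(t, B_t) = (f_t + (1/2) f_xx) dt + f_x dB_t. Compute partials of f(t, x) = 4*t^2*x^4/3:
  f_t(t,x)  = 8*t*x^4/3
  f_x(t,x)  = 16*t^2*x^3/3
  f_xx(t,x) = 16*t^2*x^2
Assemble drift = f_t + (1/2) f_xx = 8*t*x^2*(3*t + x^2)/3 and diffusion = f_x = 16*t^2*x^3/3. Substituting x = B_t:
  d(4*B_t^4*t^2/3) = (8*B_t^2*t*(B_t^2 + 3*t)/3) dt + (16*B_t^3*t^2/3) dB_t.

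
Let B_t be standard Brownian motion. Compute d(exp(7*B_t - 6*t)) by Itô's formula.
d(exp(7*B_t - 6*t)) = (37*exp(7*B_t - 6*t)/2) dt + (7*exp(7*B_t - 6*t)) dB_t

Itô's formula for f(t, x): d f(t, B_t) = (f_t + (1/2) f_xx) dt + f_x dB_t. Compute partials of f(t, x) = exp(-6*t + 7*x):
  f_t(t,x)  = -6*exp(-6*t + 7*x)
  f_x(t,x)  = 7*exp(-6*t + 7*x)
  f_xx(t,x) = 49*exp(-6*t + 7*x)
Assemble drift = f_t + (1/2) f_xx = 37*exp(-6*t + 7*x)/2 and diffusion = f_x = 7*exp(-6*t + 7*x). Substituting x = B_t:
  d(exp(7*B_t - 6*t)) = (37*exp(7*B_t - 6*t)/2) dt + (7*exp(7*B_t - 6*t)) dB_t.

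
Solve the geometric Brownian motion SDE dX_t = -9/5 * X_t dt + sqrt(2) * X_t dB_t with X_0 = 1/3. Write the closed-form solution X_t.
X_t = 1/3 * exp((-14/5) * t + (sqrt(2)) * B_t)

For GBM dX = mu X dt + sigma X dB with X_0 = x_0, apply Itô to Y = log X: dY = (mu - sigma^2/2) dt + sigma dB, so Y_t = log(x_0) + (mu - sigma^2/2) t + sigma B_t and hence X_t = x_0 * exp((mu - sigma^2/2) t + sigma B_t).
With mu = -9/5, sigma = sqrt(2), x_0 = 1/3, this gives:
  X_t = 1/3 * exp((-14/5) * t + (sqrt(2)) * B_t).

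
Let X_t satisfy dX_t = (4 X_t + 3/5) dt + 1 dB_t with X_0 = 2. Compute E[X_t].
E[X_t] = 43*exp(4*t)/20 - 3/20

Taking expectations and using E[dB_t] = 0, the mean m(t) = E[X_t] satisfies the ODE m'(t) = a m(t) + b with m(0) = x_0. With a = 4, b = 3/5, x_0 = 2, the solution is
  m(t) = x_0 * exp(a t) + (b/a) * (exp(a t) - 1)
       = 2 * exp(4 t) + ((3/5)/4) * (exp(4 t) - 1)
       = 43*exp(4*t)/20 - 3/20.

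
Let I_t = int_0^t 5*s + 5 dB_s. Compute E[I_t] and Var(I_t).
E[I_t] = 0; Var(I_t) = 25*t*(t^2 + 3*t + 3)/3

The Itô integral of a deterministic integrand f(s) has mean 0 because each increment f(s) * (B_{s+ds} - B_s) has mean 0. By the Itô isometry:
  Var( int_0^t f(s) dB_s ) = E[ (int_0^t f(s) dB_s)^2 ] = int_0^t f(s)^2 ds.
Here f(s) = 5*s + 5, so f(s)^2 = 25*(s + 1)^2. Integrate:
  int_0^t (25*(s + 1)^2) ds = 25*t*(t^2 + 3*t + 3)/3.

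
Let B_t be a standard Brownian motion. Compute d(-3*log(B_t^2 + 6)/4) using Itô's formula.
d(-3*log(B_t^2 + 6)/4) = (3*(B_t^2 - 6)/(4*(B_t^2 + 6)^2)) dt + (-3*B_t/(2*B_t^2 + 12)) dB_t

Itô's formula for f(B_t) gives d f(B_t) = f'(B_t) dB_t + (1/2) f''(B_t) dt. Compute derivatives of f(x) = -3*log(x^2 + 6)/4:
  f'(x)  = -3*x/(2*x^2 + 12)
  f''(x) = 3*(x^2 - 6)/(2*(x^2 + 6)^2)
Substitute x = B_t and multiply the f'' term by 1/2:
  drift     = (1/2) * (3*(x^2 - 6)/(2*(x^2 + 6)^2)) evaluated at B_t = 3*(B_t^2 - 6)/(4*(B_t^2 + 6)^2)
  diffusion = (-3*x/(2*x^2 + 12)) evaluated at B_t = -3*B_t/(2*B_t^2 + 12)
Therefore d(-3*log(B_t^2 + 6)/4) = (3*(B_t^2 - 6)/(4*(B_t^2 + 6)^2)) dt + (-3*B_t/(2*B_t^2 + 12)) dB_t.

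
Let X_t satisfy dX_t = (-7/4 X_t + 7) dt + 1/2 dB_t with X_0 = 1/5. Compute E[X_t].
E[X_t] = 4 - 19*exp(-7*t/4)/5

Taking expectations and using E[dB_t] = 0, the mean m(t) = E[X_t] satisfies the ODE m'(t) = a m(t) + b with m(0) = x_0. With a = -7/4, b = 7, x_0 = 1/5, the solution is
  m(t) = x_0 * exp(a t) + (b/a) * (exp(a t) - 1)
       = (1/5) * exp((-7/4) t) + (7/(-7/4)) * (exp((-7/4) t) - 1)
       = 4 - 19*exp(-7*t/4)/5.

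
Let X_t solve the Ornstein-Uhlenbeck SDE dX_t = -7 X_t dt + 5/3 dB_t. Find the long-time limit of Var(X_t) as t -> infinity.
lim Var(X_t) = 25/126

The OU SDE dX = -theta X dt + sigma dB admits the integrating factor exp(theta t): d(exp(theta t) X_t) = sigma exp(theta t) dB_t. Integrating from 0 to t gives X_t = x_0 * exp(-theta t) + sigma * int_0^t exp(-theta (t-s)) dB_s for any initial x_0. The Itô integral has variance (by the Itô isometry) sigma^2 * int_0^t exp(-2 theta (t - s)) ds = sigma^2 * (1 - exp(-2 theta t)) / (2 theta), independent of x_0.
With theta = 7, sigma = 5/3:
  Var(X_t) = (5/3)^2 * (1 - exp(-2*7 t)) / (2 * 7) = 25/126 - 25*exp(-14*t)/126.
As t -> infinity, exp(-2*7 t) -> 0, so the stationary variance is sigma^2 / (2 theta) = 25/126.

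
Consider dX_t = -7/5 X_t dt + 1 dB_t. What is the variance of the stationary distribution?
lim Var(X_t) = 5/14

The OU SDE dX = -theta X dt + sigma dB admits the integrating factor exp(theta t): d(exp(theta t) X_t) = sigma exp(theta t) dB_t. Integrating from 0 to t gives X_t = x_0 * exp(-theta t) + sigma * int_0^t exp(-theta (t-s)) dB_s for any initial x_0. The Itô integral has variance (by the Itô isometry) sigma^2 * int_0^t exp(-2 theta (t - s)) ds = sigma^2 * (1 - exp(-2 theta t)) / (2 theta), independent of x_0.
With theta = 7/5, sigma = 1:
  Var(X_t) = (1)^2 * (1 - exp(-2*7/5 t)) / (2 * 7/5) = 5/14 - 5*exp(-14*t/5)/14.
As t -> infinity, exp(-2*7/5 t) -> 0, so the stationary variance is sigma^2 / (2 theta) = 5/14.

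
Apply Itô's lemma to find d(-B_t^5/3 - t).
d(-B_t^5/3 - t) = (-10*B_t^3/3 - 1) dt + (-5*B_t^4/3) dB_t

Itô's formula for f(t, x): d f(t, B_t) = (f_t + (1/2) f_xx) dt + f_x dB_t. Compute partials of f(t, x) = -t - x^5/3:
  f_t(t,x)  = -1
  f_x(t,x)  = -5*x^4/3
  f_xx(t,x) = -20*x^3/3
Assemble drift = f_t + (1/2) f_xx = -10*x^3/3 - 1 and diffusion = f_x = -5*x^4/3. Substituting x = B_t:
  d(-B_t^5/3 - t) = (-10*B_t^3/3 - 1) dt + (-5*B_t^4/3) dB_t.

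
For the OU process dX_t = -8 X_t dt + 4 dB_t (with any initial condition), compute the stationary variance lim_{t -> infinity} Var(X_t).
lim Var(X_t) = 1

The OU SDE dX = -theta X dt + sigma dB admits the integrating factor exp(theta t): d(exp(theta t) X_t) = sigma exp(theta t) dB_t. Integrating from 0 to t gives X_t = x_0 * exp(-theta t) + sigma * int_0^t exp(-theta (t-s)) dB_s for any initial x_0. The Itô integral has variance (by the Itô isometry) sigma^2 * int_0^t exp(-2 theta (t - s)) ds = sigma^2 * (1 - exp(-2 theta t)) / (2 theta), independent of x_0.
With theta = 8, sigma = 4:
  Var(X_t) = (4)^2 * (1 - exp(-2*8 t)) / (2 * 8) = 1 - exp(-16*t).
As t -> infinity, exp(-2*8 t) -> 0, so the stationary variance is sigma^2 / (2 theta) = 1.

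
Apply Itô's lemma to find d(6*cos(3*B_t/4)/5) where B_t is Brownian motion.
d(6*cos(3*B_t/4)/5) = (-27*cos(3*B_t/4)/80) dt + (-9*sin(3*B_t/4)/10) dB_t

Itô's formula for f(B_t) gives d f(B_t) = f'(B_t) dB_t + (1/2) f''(B_t) dt. Compute derivatives of f(x) = 6*cos(3*x/4)/5:
  f'(x)  = -9*sin(3*x/4)/10
  f''(x) = -27*cos(3*x/4)/40
Substitute x = B_t and multiply the f'' term by 1/2:
  drift     = (1/2) * (-27*cos(3*x/4)/40) evaluated at B_t = -27*cos(3*B_t/4)/80
  diffusion = (-9*sin(3*x/4)/10) evaluated at B_t = -9*sin(3*B_t/4)/10
Therefore d(6*cos(3*B_t/4)/5) = (-27*cos(3*B_t/4)/80) dt + (-9*sin(3*B_t/4)/10) dB_t.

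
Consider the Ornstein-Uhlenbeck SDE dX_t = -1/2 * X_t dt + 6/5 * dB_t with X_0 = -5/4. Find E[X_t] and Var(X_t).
E[X_t] = -5*exp(-t/2)/4; Var(X_t) = 36/25 - 36*exp(-t)/25

The OU SDE dX = -theta X dt + sigma dB admits the integrating factor exp(theta t): d(exp(theta t) X_t) = sigma exp(theta t) dB_t. Integrating from 0 to t:
  X_t = x_0 * exp(-theta t) + sigma * int_0^t exp(-theta (t-s)) dB_s.
The Itô integral has mean 0 and (by the Itô isometry) variance sigma^2 * int_0^t exp(-2 theta (t - s)) ds = sigma^2 * (1 - exp(-2 theta t)) / (2 theta).
With theta = 1/2, sigma = 6/5, x_0 = -5/4:
  E[X_t] = -5/4 * exp(-1/2 t) = -5*exp(-t/2)/4
  Var(X_t) = (6/5)^2 * (1 - exp(-2*1/2 t)) / (2 * 1/2) = 36/25 - 36*exp(-t)/25.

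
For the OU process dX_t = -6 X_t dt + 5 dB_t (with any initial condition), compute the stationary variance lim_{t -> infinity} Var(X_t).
lim Var(X_t) = 25/12

The OU SDE dX = -theta X dt + sigma dB admits the integrating factor exp(theta t): d(exp(theta t) X_t) = sigma exp(theta t) dB_t. Integrating from 0 to t gives X_t = x_0 * exp(-theta t) + sigma * int_0^t exp(-theta (t-s)) dB_s for any initial x_0. The Itô integral has variance (by the Itô isometry) sigma^2 * int_0^t exp(-2 theta (t - s)) ds = sigma^2 * (1 - exp(-2 theta t)) / (2 theta), independent of x_0.
With theta = 6, sigma = 5:
  Var(X_t) = (5)^2 * (1 - exp(-2*6 t)) / (2 * 6) = 25/12 - 25*exp(-12*t)/12.
As t -> infinity, exp(-2*6 t) -> 0, so the stationary variance is sigma^2 / (2 theta) = 25/12.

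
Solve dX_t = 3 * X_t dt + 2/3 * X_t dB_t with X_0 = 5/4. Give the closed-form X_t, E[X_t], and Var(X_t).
X_t = 5/4 * exp((25/9) t + (2/3) B_t); E[X_t] = 5*exp(3*t)/4; Var(X_t) = 25*(exp(4*t/9) - 1)*exp(6*t)/16

For GBM dX = mu X dt + sigma X dB with X_0 = x_0, apply Itô to Y = log X: dY = (mu - sigma^2/2) dt + sigma dB, so Y_t = log(x_0) + (mu - sigma^2/2) t + sigma B_t and hence X_t = x_0 * exp((mu - sigma^2/2) t + sigma B_t).
With mu = 3, sigma = 2/3, x_0 = 5/4, this gives:
  X_t = 5/4 * exp((25/9) * t + (2/3) * B_t).
Since sigma*B_t ~ Normal(0, sigma^2 t), E[exp(sigma*B_t)] = exp(sigma^2 t / 2); so E[X_t] = x_0 * exp((mu - sigma^2/2) t) * exp(sigma^2 t / 2) = x_0 * exp(mu t) = 5*exp(3*t)/4.
Var(X_t) = E[X_t^2] - (E[X_t])^2 = x_0^2 * exp(2 mu t) * (exp(sigma^2 t) - 1) = 25*(exp(4*t/9) - 1)*exp(6*t)/16.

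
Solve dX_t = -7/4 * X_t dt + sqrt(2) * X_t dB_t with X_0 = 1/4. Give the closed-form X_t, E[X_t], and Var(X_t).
X_t = 1/4 * exp((-11/4) t + (sqrt(2)) B_t); E[X_t] = exp(-7*t/4)/4; Var(X_t) = (exp(2*t) - 1)*exp(-7*t/2)/16

For GBM dX = mu X dt + sigma X dB with X_0 = x_0, apply Itô to Y = log X: dY = (mu - sigma^2/2) dt + sigma dB, so Y_t = log(x_0) + (mu - sigma^2/2) t + sigma B_t and hence X_t = x_0 * exp((mu - sigma^2/2) t + sigma B_t).
With mu = -7/4, sigma = sqrt(2), x_0 = 1/4, this gives:
  X_t = 1/4 * exp((-11/4) * t + (sqrt(2)) * B_t).
Since sigma*B_t ~ Normal(0, sigma^2 t), E[exp(sigma*B_t)] = exp(sigma^2 t / 2); so E[X_t] = x_0 * exp((mu - sigma^2/2) t) * exp(sigma^2 t / 2) = x_0 * exp(mu t) = exp(-7*t/4)/4.
Var(X_t) = E[X_t^2] - (E[X_t])^2 = x_0^2 * exp(2 mu t) * (exp(sigma^2 t) - 1) = (exp(2*t) - 1)*exp(-7*t/2)/16.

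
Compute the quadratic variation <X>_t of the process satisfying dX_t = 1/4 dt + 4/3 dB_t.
<X>_t = 16*t/9

For an Itô process dX_t = a(t) dt + b(t) dB_t, the quadratic variation is <X>_t = int_0^t b(s)^2 ds (the drift term does not contribute). Here b(s) = 4/3, so
  b(s)^2 = 16/9.
Integrating from 0 to t:
  <X>_t = int_0^t (16/9) ds = 16*t/9.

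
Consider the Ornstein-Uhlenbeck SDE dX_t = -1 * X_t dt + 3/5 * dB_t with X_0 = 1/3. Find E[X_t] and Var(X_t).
E[X_t] = exp(-t)/3; Var(X_t) = 9/50 - 9*exp(-2*t)/50

The OU SDE dX = -theta X dt + sigma dB admits the integrating factor exp(theta t): d(exp(theta t) X_t) = sigma exp(theta t) dB_t. Integrating from 0 to t:
  X_t = x_0 * exp(-theta t) + sigma * int_0^t exp(-theta (t-s)) dB_s.
The Itô integral has mean 0 and (by the Itô isometry) variance sigma^2 * int_0^t exp(-2 theta (t - s)) ds = sigma^2 * (1 - exp(-2 theta t)) / (2 theta).
With theta = 1, sigma = 3/5, x_0 = 1/3:
  E[X_t] = 1/3 * exp(-1 t) = exp(-t)/3
  Var(X_t) = (3/5)^2 * (1 - exp(-2*1 t)) / (2 * 1) = 9/50 - 9*exp(-2*t)/50.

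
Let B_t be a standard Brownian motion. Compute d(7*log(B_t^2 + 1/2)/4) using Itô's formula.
d(7*log(B_t^2 + 1/2)/4) = (7*(1 - 2*B_t^2)/(2*(2*B_t^2 + 1)^2)) dt + (7*B_t/(2*B_t^2 + 1)) dB_t

Itô's formula for f(B_t) gives d f(B_t) = f'(B_t) dB_t + (1/2) f''(B_t) dt. Compute derivatives of f(x) = 7*log(x^2 + 1/2)/4:
  f'(x)  = 7*x/(2*x^2 + 1)
  f''(x) = 7*(1 - 2*x^2)/(2*x^2 + 1)^2
Substitute x = B_t and multiply the f'' term by 1/2:
  drift     = (1/2) * (7*(1 - 2*x^2)/(2*x^2 + 1)^2) evaluated at B_t = 7*(1 - 2*B_t^2)/(2*(2*B_t^2 + 1)^2)
  diffusion = (7*x/(2*x^2 + 1)) evaluated at B_t = 7*B_t/(2*B_t^2 + 1)
Therefore d(7*log(B_t^2 + 1/2)/4) = (7*(1 - 2*B_t^2)/(2*(2*B_t^2 + 1)^2)) dt + (7*B_t/(2*B_t^2 + 1)) dB_t.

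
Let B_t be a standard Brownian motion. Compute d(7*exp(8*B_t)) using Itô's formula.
d(7*exp(8*B_t)) = (224*exp(8*B_t)) dt + (56*exp(8*B_t)) dB_t

Itô's formula for f(B_t) gives d f(B_t) = f'(B_t) dB_t + (1/2) f''(B_t) dt. Compute derivatives of f(x) = 7*exp(8*x):
  f'(x)  = 56*exp(8*x)
  f''(x) = 448*exp(8*x)
Substitute x = B_t and multiply the f'' term by 1/2:
  drift     = (1/2) * (448*exp(8*x)) evaluated at B_t = 224*exp(8*B_t)
  diffusion = (56*exp(8*x)) evaluated at B_t = 56*exp(8*B_t)
Therefore d(7*exp(8*B_t)) = (224*exp(8*B_t)) dt + (56*exp(8*B_t)) dB_t.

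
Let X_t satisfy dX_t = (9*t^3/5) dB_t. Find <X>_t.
<X>_t = 81*t^7/175

For an Itô process dX_t = a(t) dt + b(t) dB_t, the quadratic variation is <X>_t = int_0^t b(s)^2 ds (the drift term does not contribute). Here b(s) = 9*s^3/5, so
  b(s)^2 = 81*s^6/25.
Integrating from 0 to t:
  <X>_t = int_0^t (81*s^6/25) ds = 81*t^7/175.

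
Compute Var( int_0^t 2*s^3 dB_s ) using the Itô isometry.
Var = 4*t^7/7

The Itô integral of a deterministic integrand f(s) has mean 0 because each increment f(s) * (B_{s+ds} - B_s) has mean 0. By the Itô isometry:
  Var( int_0^t f(s) dB_s ) = E[ (int_0^t f(s) dB_s)^2 ] = int_0^t f(s)^2 ds.
Here f(s) = 2*s^3, so f(s)^2 = 4*s^6. Integrate:
  int_0^t (4*s^6) ds = 4*t^7/7.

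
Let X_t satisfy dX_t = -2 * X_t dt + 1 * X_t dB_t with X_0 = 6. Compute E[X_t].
E[X_t] = 6*exp(-2*t)

For GBM dX = mu X dt + sigma X dB with X_0 = x_0, apply Itô to Y = log X: dY = (mu - sigma^2/2) dt + sigma dB, so Y_t = log(x_0) + (mu - sigma^2/2) t + sigma B_t and hence X_t = x_0 * exp((mu - sigma^2/2) t + sigma B_t).
With mu = -2, sigma = 1, x_0 = 6, this gives:
  X_t = 6 * exp((-5/2) * t + (1) * B_t).
Since sigma*B_t ~ Normal(0, sigma^2 t), E[exp(sigma*B_t)] = exp(sigma^2 t / 2); so E[X_t] = x_0 * exp((mu - sigma^2/2) t) * exp(sigma^2 t / 2) = x_0 * exp(mu t) = 6*exp(-2*t).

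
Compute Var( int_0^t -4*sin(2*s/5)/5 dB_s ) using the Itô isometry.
Var = 8*t/25 - 2*sin(4*t/5)/5

The Itô integral of a deterministic integrand f(s) has mean 0 because each increment f(s) * (B_{s+ds} - B_s) has mean 0. By the Itô isometry:
  Var( int_0^t f(s) dB_s ) = E[ (int_0^t f(s) dB_s)^2 ] = int_0^t f(s)^2 ds.
Here f(s) = -4*sin(2*s/5)/5, so f(s)^2 = 16*sin(2*s/5)^2/25. Integrate:
  int_0^t (16*sin(2*s/5)^2/25) ds = 8*t/25 - 2*sin(4*t/5)/5.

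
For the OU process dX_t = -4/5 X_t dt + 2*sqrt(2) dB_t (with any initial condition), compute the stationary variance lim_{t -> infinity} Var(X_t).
lim Var(X_t) = 5

The OU SDE dX = -theta X dt + sigma dB admits the integrating factor exp(theta t): d(exp(theta t) X_t) = sigma exp(theta t) dB_t. Integrating from 0 to t gives X_t = x_0 * exp(-theta t) + sigma * int_0^t exp(-theta (t-s)) dB_s for any initial x_0. The Itô integral has variance (by the Itô isometry) sigma^2 * int_0^t exp(-2 theta (t - s)) ds = sigma^2 * (1 - exp(-2 theta t)) / (2 theta), independent of x_0.
With theta = 4/5, sigma = 2*sqrt(2):
  Var(X_t) = (2*sqrt(2))^2 * (1 - exp(-2*4/5 t)) / (2 * 4/5) = 5 - 5*exp(-8*t/5).
As t -> infinity, exp(-2*4/5 t) -> 0, so the stationary variance is sigma^2 / (2 theta) = 5.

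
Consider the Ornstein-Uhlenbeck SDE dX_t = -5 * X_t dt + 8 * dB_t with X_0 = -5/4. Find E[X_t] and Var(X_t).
E[X_t] = -5*exp(-5*t)/4; Var(X_t) = 32/5 - 32*exp(-10*t)/5

The OU SDE dX = -theta X dt + sigma dB admits the integrating factor exp(theta t): d(exp(theta t) X_t) = sigma exp(theta t) dB_t. Integrating from 0 to t:
  X_t = x_0 * exp(-theta t) + sigma * int_0^t exp(-theta (t-s)) dB_s.
The Itô integral has mean 0 and (by the Itô isometry) variance sigma^2 * int_0^t exp(-2 theta (t - s)) ds = sigma^2 * (1 - exp(-2 theta t)) / (2 theta).
With theta = 5, sigma = 8, x_0 = -5/4:
  E[X_t] = -5/4 * exp(-5 t) = -5*exp(-5*t)/4
  Var(X_t) = (8)^2 * (1 - exp(-2*5 t)) / (2 * 5) = 32/5 - 32*exp(-10*t)/5.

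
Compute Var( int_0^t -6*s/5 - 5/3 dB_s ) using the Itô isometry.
Var = t*(108*t^2 + 450*t + 625)/225

The Itô integral of a deterministic integrand f(s) has mean 0 because each increment f(s) * (B_{s+ds} - B_s) has mean 0. By the Itô isometry:
  Var( int_0^t f(s) dB_s ) = E[ (int_0^t f(s) dB_s)^2 ] = int_0^t f(s)^2 ds.
Here f(s) = -6*s/5 - 5/3, so f(s)^2 = (18*s + 25)^2/225. Integrate:
  int_0^t ((18*s + 25)^2/225) ds = t*(108*t^2 + 450*t + 625)/225.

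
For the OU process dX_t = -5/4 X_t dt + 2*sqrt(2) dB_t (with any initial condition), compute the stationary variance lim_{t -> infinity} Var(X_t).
lim Var(X_t) = 16/5

The OU SDE dX = -theta X dt + sigma dB admits the integrating factor exp(theta t): d(exp(theta t) X_t) = sigma exp(theta t) dB_t. Integrating from 0 to t gives X_t = x_0 * exp(-theta t) + sigma * int_0^t exp(-theta (t-s)) dB_s for any initial x_0. The Itô integral has variance (by the Itô isometry) sigma^2 * int_0^t exp(-2 theta (t - s)) ds = sigma^2 * (1 - exp(-2 theta t)) / (2 theta), independent of x_0.
With theta = 5/4, sigma = 2*sqrt(2):
  Var(X_t) = (2*sqrt(2))^2 * (1 - exp(-2*5/4 t)) / (2 * 5/4) = 16/5 - 16*exp(-5*t/2)/5.
As t -> infinity, exp(-2*5/4 t) -> 0, so the stationary variance is sigma^2 / (2 theta) = 16/5.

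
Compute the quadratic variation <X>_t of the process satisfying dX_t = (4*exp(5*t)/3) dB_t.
<X>_t = 8*exp(10*t)/45 - 8/45

For an Itô process dX_t = a(t) dt + b(t) dB_t, the quadratic variation is <X>_t = int_0^t b(s)^2 ds (the drift term does not contribute). Here b(s) = 4*exp(5*s)/3, so
  b(s)^2 = 16*exp(10*s)/9.
Integrating from 0 to t:
  <X>_t = int_0^t (16*exp(10*s)/9) ds = 8*exp(10*t)/45 - 8/45.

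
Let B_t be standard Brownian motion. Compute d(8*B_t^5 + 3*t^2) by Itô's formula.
d(8*B_t^5 + 3*t^2) = (80*B_t^3 + 6*t) dt + (40*B_t^4) dB_t

Itô's formula for f(t, x): d f(t, B_t) = (f_t + (1/2) f_xx) dt + f_x dB_t. Compute partials of f(t, x) = 3*t^2 + 8*x^5:
  f_t(t,x)  = 6*t
  f_x(t,x)  = 40*x^4
  f_xx(t,x) = 160*x^3
Assemble drift = f_t + (1/2) f_xx = 6*t + 80*x^3 and diffusion = f_x = 40*x^4. Substituting x = B_t:
  d(8*B_t^5 + 3*t^2) = (80*B_t^3 + 6*t) dt + (40*B_t^4) dB_t.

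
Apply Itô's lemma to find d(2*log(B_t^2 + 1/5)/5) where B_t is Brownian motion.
d(2*log(B_t^2 + 1/5)/5) = (2*(1 - 5*B_t^2)/(5*B_t^2 + 1)^2) dt + (4*B_t/(5*B_t^2 + 1)) dB_t

Itô's formula for f(B_t) gives d f(B_t) = f'(B_t) dB_t + (1/2) f''(B_t) dt. Compute derivatives of f(x) = 2*log(x^2 + 1/5)/5:
  f'(x)  = 4*x/(5*x^2 + 1)
  f''(x) = 4*(1 - 5*x^2)/(5*x^2 + 1)^2
Substitute x = B_t and multiply the f'' term by 1/2:
  drift     = (1/2) * (4*(1 - 5*x^2)/(5*x^2 + 1)^2) evaluated at B_t = 2*(1 - 5*B_t^2)/(5*B_t^2 + 1)^2
  diffusion = (4*x/(5*x^2 + 1)) evaluated at B_t = 4*B_t/(5*B_t^2 + 1)
Therefore d(2*log(B_t^2 + 1/5)/5) = (2*(1 - 5*B_t^2)/(5*B_t^2 + 1)^2) dt + (4*B_t/(5*B_t^2 + 1)) dB_t.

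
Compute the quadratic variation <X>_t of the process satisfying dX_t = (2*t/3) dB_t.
<X>_t = 4*t^3/27

For an Itô process dX_t = a(t) dt + b(t) dB_t, the quadratic variation is <X>_t = int_0^t b(s)^2 ds (the drift term does not contribute). Here b(s) = 2*s/3, so
  b(s)^2 = 4*s^2/9.
Integrating from 0 to t:
  <X>_t = int_0^t (4*s^2/9) ds = 4*t^3/27.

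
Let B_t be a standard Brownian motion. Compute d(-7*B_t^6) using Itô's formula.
d(-7*B_t^6) = (-105*B_t^4) dt + (-42*B_t^5) dB_t

Itô's formula for f(B_t) gives d f(B_t) = f'(B_t) dB_t + (1/2) f''(B_t) dt. Compute derivatives of f(x) = -7*x^6:
  f'(x)  = -42*x^5
  f''(x) = -210*x^4
Substitute x = B_t and multiply the f'' term by 1/2:
  drift     = (1/2) * (-210*x^4) evaluated at B_t = -105*B_t^4
  diffusion = (-42*x^5) evaluated at B_t = -42*B_t^5
Therefore d(-7*B_t^6) = (-105*B_t^4) dt + (-42*B_t^5) dB_t.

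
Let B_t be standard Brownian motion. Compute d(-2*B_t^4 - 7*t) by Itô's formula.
d(-2*B_t^4 - 7*t) = (-12*B_t^2 - 7) dt + (-8*B_t^3) dB_t

Itô's formula for f(t, x): d f(t, B_t) = (f_t + (1/2) f_xx) dt + f_x dB_t. Compute partials of f(t, x) = -7*t - 2*x^4:
  f_t(t,x)  = -7
  f_x(t,x)  = -8*x^3
  f_xx(t,x) = -24*x^2
Assemble drift = f_t + (1/2) f_xx = -12*x^2 - 7 and diffusion = f_x = -8*x^3. Substituting x = B_t:
  d(-2*B_t^4 - 7*t) = (-12*B_t^2 - 7) dt + (-8*B_t^3) dB_t.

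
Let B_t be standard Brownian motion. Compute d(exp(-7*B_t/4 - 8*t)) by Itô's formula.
d(exp(-7*B_t/4 - 8*t)) = (-207*exp(-7*B_t/4 - 8*t)/32) dt + (-7*exp(-7*B_t/4 - 8*t)/4) dB_t

Itô's formula for f(t, x): d f(t, B_t) = (f_t + (1/2) f_xx) dt + f_x dB_t. Compute partials of f(t, x) = exp(-8*t - 7*x/4):
  f_t(t,x)  = -8*exp(-8*t - 7*x/4)
  f_x(t,x)  = -7*exp(-8*t - 7*x/4)/4
  f_xx(t,x) = 49*exp(-8*t - 7*x/4)/16
Assemble drift = f_t + (1/2) f_xx = -207*exp(-8*t - 7*x/4)/32 and diffusion = f_x = -7*exp(-8*t - 7*x/4)/4. Substituting x = B_t:
  d(exp(-7*B_t/4 - 8*t)) = (-207*exp(-7*B_t/4 - 8*t)/32) dt + (-7*exp(-7*B_t/4 - 8*t)/4) dB_t.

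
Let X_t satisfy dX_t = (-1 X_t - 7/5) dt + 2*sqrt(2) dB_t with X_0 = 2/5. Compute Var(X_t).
Var(X_t) = 4 - 4*exp(-2*t)

The variance V(t) = Var(X_t) satisfies V'(t) = 2 a V(t) + c^2 with V(0) = 0 (drift coefficient is linear in X, diffusion is constant). With a = -1, c = 2*sqrt(2), the solution is
  V(t) = (c^2 / (2 a)) * (exp(2 a t) - 1)
       = ((2*sqrt(2))^2 / (2*(-1))) * (exp((-2) t) - 1)
       = 4 - 4*exp(-2*t).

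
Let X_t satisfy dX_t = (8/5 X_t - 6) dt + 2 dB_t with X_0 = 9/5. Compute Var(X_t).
Var(X_t) = 5*exp(16*t/5)/4 - 5/4

The variance V(t) = Var(X_t) satisfies V'(t) = 2 a V(t) + c^2 with V(0) = 0 (drift coefficient is linear in X, diffusion is constant). With a = 8/5, c = 2, the solution is
  V(t) = (c^2 / (2 a)) * (exp(2 a t) - 1)
       = (2^2 / (2*(8/5))) * (exp((16/5) t) - 1)
       = 5*exp(16*t/5)/4 - 5/4.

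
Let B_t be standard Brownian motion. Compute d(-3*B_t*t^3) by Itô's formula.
d(-3*B_t*t^3) = (-9*B_t*t^2) dt + (-3*t^3) dB_t

Itô's formula for f(t, x): d f(t, B_t) = (f_t + (1/2) f_xx) dt + f_x dB_t. Compute partials of f(t, x) = -3*t^3*x:
  f_t(t,x)  = -9*t^2*x
  f_x(t,x)  = -3*t^3
  f_xx(t,x) = 0
Assemble drift = f_t + (1/2) f_xx = -9*t^2*x and diffusion = f_x = -3*t^3. Substituting x = B_t:
  d(-3*B_t*t^3) = (-9*B_t*t^2) dt + (-3*t^3) dB_t.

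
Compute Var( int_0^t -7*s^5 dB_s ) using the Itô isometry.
Var = 49*t^11/11

The Itô integral of a deterministic integrand f(s) has mean 0 because each increment f(s) * (B_{s+ds} - B_s) has mean 0. By the Itô isometry:
  Var( int_0^t f(s) dB_s ) = E[ (int_0^t f(s) dB_s)^2 ] = int_0^t f(s)^2 ds.
Here f(s) = -7*s^5, so f(s)^2 = 49*s^10. Integrate:
  int_0^t (49*s^10) ds = 49*t^11/11.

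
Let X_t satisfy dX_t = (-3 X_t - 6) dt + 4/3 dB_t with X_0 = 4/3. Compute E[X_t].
E[X_t] = -2 + 10*exp(-3*t)/3

Taking expectations and using E[dB_t] = 0, the mean m(t) = E[X_t] satisfies the ODE m'(t) = a m(t) + b with m(0) = x_0. With a = -3, b = -6, x_0 = 4/3, the solution is
  m(t) = x_0 * exp(a t) + (b/a) * (exp(a t) - 1)
       = (4/3) * exp((-3) t) + ((-6)/(-3)) * (exp((-3) t) - 1)
       = -2 + 10*exp(-3*t)/3.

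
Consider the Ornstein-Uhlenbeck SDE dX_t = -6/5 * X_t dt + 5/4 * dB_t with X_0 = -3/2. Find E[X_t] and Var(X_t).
E[X_t] = -3*exp(-6*t/5)/2; Var(X_t) = 125/192 - 125*exp(-12*t/5)/192

The OU SDE dX = -theta X dt + sigma dB admits the integrating factor exp(theta t): d(exp(theta t) X_t) = sigma exp(theta t) dB_t. Integrating from 0 to t:
  X_t = x_0 * exp(-theta t) + sigma * int_0^t exp(-theta (t-s)) dB_s.
The Itô integral has mean 0 and (by the Itô isometry) variance sigma^2 * int_0^t exp(-2 theta (t - s)) ds = sigma^2 * (1 - exp(-2 theta t)) / (2 theta).
With theta = 6/5, sigma = 5/4, x_0 = -3/2:
  E[X_t] = -3/2 * exp(-6/5 t) = -3*exp(-6*t/5)/2
  Var(X_t) = (5/4)^2 * (1 - exp(-2*6/5 t)) / (2 * 6/5) = 125/192 - 125*exp(-12*t/5)/192.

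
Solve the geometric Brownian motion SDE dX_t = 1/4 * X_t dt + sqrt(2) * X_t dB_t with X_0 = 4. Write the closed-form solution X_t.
X_t = 4 * exp((-3/4) * t + (sqrt(2)) * B_t)

For GBM dX = mu X dt + sigma X dB with X_0 = x_0, apply Itô to Y = log X: dY = (mu - sigma^2/2) dt + sigma dB, so Y_t = log(x_0) + (mu - sigma^2/2) t + sigma B_t and hence X_t = x_0 * exp((mu - sigma^2/2) t + sigma B_t).
With mu = 1/4, sigma = sqrt(2), x_0 = 4, this gives:
  X_t = 4 * exp((-3/4) * t + (sqrt(2)) * B_t).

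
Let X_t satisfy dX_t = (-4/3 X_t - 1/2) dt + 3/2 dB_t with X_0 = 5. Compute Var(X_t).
Var(X_t) = 27/32 - 27*exp(-8*t/3)/32

The variance V(t) = Var(X_t) satisfies V'(t) = 2 a V(t) + c^2 with V(0) = 0 (drift coefficient is linear in X, diffusion is constant). With a = -4/3, c = 3/2, the solution is
  V(t) = (c^2 / (2 a)) * (exp(2 a t) - 1)
       = ((3/2)^2 / (2*(-4/3))) * (exp((-8/3) t) - 1)
       = 27/32 - 27*exp(-8*t/3)/32.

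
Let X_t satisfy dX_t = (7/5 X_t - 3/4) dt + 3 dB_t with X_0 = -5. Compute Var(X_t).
Var(X_t) = 45*exp(14*t/5)/14 - 45/14

The variance V(t) = Var(X_t) satisfies V'(t) = 2 a V(t) + c^2 with V(0) = 0 (drift coefficient is linear in X, diffusion is constant). With a = 7/5, c = 3, the solution is
  V(t) = (c^2 / (2 a)) * (exp(2 a t) - 1)
       = (3^2 / (2*(7/5))) * (exp((14/5) t) - 1)
       = 45*exp(14*t/5)/14 - 45/14.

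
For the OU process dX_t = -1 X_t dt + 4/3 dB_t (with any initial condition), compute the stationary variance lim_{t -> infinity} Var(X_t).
lim Var(X_t) = 8/9

The OU SDE dX = -theta X dt + sigma dB admits the integrating factor exp(theta t): d(exp(theta t) X_t) = sigma exp(theta t) dB_t. Integrating from 0 to t gives X_t = x_0 * exp(-theta t) + sigma * int_0^t exp(-theta (t-s)) dB_s for any initial x_0. The Itô integral has variance (by the Itô isometry) sigma^2 * int_0^t exp(-2 theta (t - s)) ds = sigma^2 * (1 - exp(-2 theta t)) / (2 theta), independent of x_0.
With theta = 1, sigma = 4/3:
  Var(X_t) = (4/3)^2 * (1 - exp(-2*1 t)) / (2 * 1) = 8/9 - 8*exp(-2*t)/9.
As t -> infinity, exp(-2*1 t) -> 0, so the stationary variance is sigma^2 / (2 theta) = 8/9.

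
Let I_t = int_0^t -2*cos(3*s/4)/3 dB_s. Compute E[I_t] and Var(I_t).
E[I_t] = 0; Var(I_t) = 2*t/9 + 4*sin(3*t/2)/27

The Itô integral of a deterministic integrand f(s) has mean 0 because each increment f(s) * (B_{s+ds} - B_s) has mean 0. By the Itô isometry:
  Var( int_0^t f(s) dB_s ) = E[ (int_0^t f(s) dB_s)^2 ] = int_0^t f(s)^2 ds.
Here f(s) = -2*cos(3*s/4)/3, so f(s)^2 = 4*cos(3*s/4)^2/9. Integrate:
  int_0^t (4*cos(3*s/4)^2/9) ds = 2*t/9 + 4*sin(3*t/2)/27.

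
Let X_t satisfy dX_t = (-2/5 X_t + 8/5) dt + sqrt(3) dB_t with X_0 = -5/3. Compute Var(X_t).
Var(X_t) = 15/4 - 15*exp(-4*t/5)/4

The variance V(t) = Var(X_t) satisfies V'(t) = 2 a V(t) + c^2 with V(0) = 0 (drift coefficient is linear in X, diffusion is constant). With a = -2/5, c = sqrt(3), the solution is
  V(t) = (c^2 / (2 a)) * (exp(2 a t) - 1)
       = (sqrt(3)^2 / (2*(-2/5))) * (exp((-4/5) t) - 1)
       = 15/4 - 15*exp(-4*t/5)/4.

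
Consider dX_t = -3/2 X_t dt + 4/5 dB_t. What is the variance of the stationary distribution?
lim Var(X_t) = 16/75

The OU SDE dX = -theta X dt + sigma dB admits the integrating factor exp(theta t): d(exp(theta t) X_t) = sigma exp(theta t) dB_t. Integrating from 0 to t gives X_t = x_0 * exp(-theta t) + sigma * int_0^t exp(-theta (t-s)) dB_s for any initial x_0. The Itô integral has variance (by the Itô isometry) sigma^2 * int_0^t exp(-2 theta (t - s)) ds = sigma^2 * (1 - exp(-2 theta t)) / (2 theta), independent of x_0.
With theta = 3/2, sigma = 4/5:
  Var(X_t) = (4/5)^2 * (1 - exp(-2*3/2 t)) / (2 * 3/2) = 16/75 - 16*exp(-3*t)/75.
As t -> infinity, exp(-2*3/2 t) -> 0, so the stationary variance is sigma^2 / (2 theta) = 16/75.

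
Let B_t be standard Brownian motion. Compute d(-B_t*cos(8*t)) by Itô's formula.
d(-B_t*cos(8*t)) = (8*B_t*sin(8*t)) dt + (-cos(8*t)) dB_t

Itô's formula for f(t, x): d f(t, B_t) = (f_t + (1/2) f_xx) dt + f_x dB_t. Compute partials of f(t, x) = -x*cos(8*t):
  f_t(t,x)  = 8*x*sin(8*t)
  f_x(t,x)  = -cos(8*t)
  f_xx(t,x) = 0
Assemble drift = f_t + (1/2) f_xx = 8*x*sin(8*t) and diffusion = f_x = -cos(8*t). Substituting x = B_t:
  d(-B_t*cos(8*t)) = (8*B_t*sin(8*t)) dt + (-cos(8*t)) dB_t.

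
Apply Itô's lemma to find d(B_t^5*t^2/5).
d(B_t^5*t^2/5) = (2*B_t^3*t*(B_t^2 + 5*t)/5) dt + (B_t^4*t^2) dB_t

Itô's formula for f(t, x): d f(t, B_t) = (f_t + (1/2) f_xx) dt + f_x dB_t. Compute partials of f(t, x) = t^2*x^5/5:
  f_t(t,x)  = 2*t*x^5/5
  f_x(t,x)  = t^2*x^4
  f_xx(t,x) = 4*t^2*x^3
Assemble drift = f_t + (1/2) f_xx = 2*t*x^3*(5*t + x^2)/5 and diffusion = f_x = t^2*x^4. Substituting x = B_t:
  d(B_t^5*t^2/5) = (2*B_t^3*t*(B_t^2 + 5*t)/5) dt + (B_t^4*t^2) dB_t.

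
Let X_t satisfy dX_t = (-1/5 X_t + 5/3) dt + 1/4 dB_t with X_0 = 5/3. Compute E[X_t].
E[X_t] = 25/3 - 20*exp(-t/5)/3

Taking expectations and using E[dB_t] = 0, the mean m(t) = E[X_t] satisfies the ODE m'(t) = a m(t) + b with m(0) = x_0. With a = -1/5, b = 5/3, x_0 = 5/3, the solution is
  m(t) = x_0 * exp(a t) + (b/a) * (exp(a t) - 1)
       = (5/3) * exp((-1/5) t) + ((5/3)/(-1/5)) * (exp((-1/5) t) - 1)
       = 25/3 - 20*exp(-t/5)/3.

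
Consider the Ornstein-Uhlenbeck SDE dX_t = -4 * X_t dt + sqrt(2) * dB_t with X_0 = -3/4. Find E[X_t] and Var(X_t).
E[X_t] = -3*exp(-4*t)/4; Var(X_t) = 1/4 - exp(-8*t)/4

The OU SDE dX = -theta X dt + sigma dB admits the integrating factor exp(theta t): d(exp(theta t) X_t) = sigma exp(theta t) dB_t. Integrating from 0 to t:
  X_t = x_0 * exp(-theta t) + sigma * int_0^t exp(-theta (t-s)) dB_s.
The Itô integral has mean 0 and (by the Itô isometry) variance sigma^2 * int_0^t exp(-2 theta (t - s)) ds = sigma^2 * (1 - exp(-2 theta t)) / (2 theta).
With theta = 4, sigma = sqrt(2), x_0 = -3/4:
  E[X_t] = -3/4 * exp(-4 t) = -3*exp(-4*t)/4
  Var(X_t) = (sqrt(2))^2 * (1 - exp(-2*4 t)) / (2 * 4) = 1/4 - exp(-8*t)/4.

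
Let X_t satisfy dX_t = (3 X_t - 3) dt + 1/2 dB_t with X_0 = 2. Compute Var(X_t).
Var(X_t) = exp(6*t)/24 - 1/24

The variance V(t) = Var(X_t) satisfies V'(t) = 2 a V(t) + c^2 with V(0) = 0 (drift coefficient is linear in X, diffusion is constant). With a = 3, c = 1/2, the solution is
  V(t) = (c^2 / (2 a)) * (exp(2 a t) - 1)
       = ((1/2)^2 / (2*3)) * (exp(6 t) - 1)
       = exp(6*t)/24 - 1/24.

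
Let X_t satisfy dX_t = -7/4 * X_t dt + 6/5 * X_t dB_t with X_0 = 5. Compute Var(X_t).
Var(X_t) = (25*exp(36*t/25) - 25)*exp(-7*t/2)

For GBM dX = mu X dt + sigma X dB with X_0 = x_0, apply Itô to Y = log X: dY = (mu - sigma^2/2) dt + sigma dB, so Y_t = log(x_0) + (mu - sigma^2/2) t + sigma B_t and hence X_t = x_0 * exp((mu - sigma^2/2) t + sigma B_t).
With mu = -7/4, sigma = 6/5, x_0 = 5, this gives:
  X_t = 5 * exp((-247/100) * t + (6/5) * B_t).
Since sigma*B_t ~ Normal(0, sigma^2 t), E[exp(sigma*B_t)] = exp(sigma^2 t / 2); so E[X_t] = x_0 * exp((mu - sigma^2/2) t) * exp(sigma^2 t / 2) = x_0 * exp(mu t) = 5*exp(-7*t/4).
Var(X_t) = E[X_t^2] - (E[X_t])^2 = x_0^2 * exp(2 mu t) * (exp(sigma^2 t) - 1) = (25*exp(36*t/25) - 25)*exp(-7*t/2).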